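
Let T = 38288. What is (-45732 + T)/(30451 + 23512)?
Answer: -7444/53963 ≈ -0.13795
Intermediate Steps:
(-45732 + T)/(30451 + 23512) = (-45732 + 38288)/(30451 + 23512) = -7444/53963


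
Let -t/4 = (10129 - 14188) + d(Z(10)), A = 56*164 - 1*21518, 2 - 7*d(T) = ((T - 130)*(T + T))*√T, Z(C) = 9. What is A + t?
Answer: 1170/7 ≈ 167.14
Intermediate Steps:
d(T) = 2/7 - 2*T^(3/2)*(-130 + T)/7 (d(T) = 2/7 - (T - 130)*(T + T)*√T/7 = 2/7 - (-130 + T)*(2*T)*√T/7 = 2/7 - 2*T*(-130 + T)*√T/7 = 2/7 - 2*T^(3/2)*(-130 + T)/7)
A = -12334 (A = 9184 - 21518 = -12334)
t = 87508/7 (t = -4*((10129 - 14188) + (2/7 - 2*9^(5/2)/7 + 260*9^(3/2)/7)) = -4*(-4059 + (2/7 - 2/7*243 + (260/7)*27)) = -4*(-4059 + (2/7 - 486/7 + 7020/7)) = -4*(-4059 + 6536/7) = -4*(-21877/7) = 87508/7 ≈ 12501.)
A + t = -12334 + 87508/7 = 1170/7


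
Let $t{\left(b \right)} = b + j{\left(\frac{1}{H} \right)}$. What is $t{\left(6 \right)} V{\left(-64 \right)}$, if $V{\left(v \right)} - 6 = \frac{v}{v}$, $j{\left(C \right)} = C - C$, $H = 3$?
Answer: $42$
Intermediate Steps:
$j{\left(C \right)} = 0$
$V{\left(v \right)} = 7$ ($V{\left(v \right)} = 6 + \frac{v}{v} = 6 + 1 = 7$)
$t{\left(b \right)} = b$ ($t{\left(b \right)} = b + 0 = b$)
$t{\left(6 \right)} V{\left(-64 \right)} = 6 \cdot 7 = 42$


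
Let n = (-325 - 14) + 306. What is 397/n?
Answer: -397/33 ≈ -12.030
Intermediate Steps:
n = -33 (n = -339 + 306 = -33)
397/n = 397/(-33) = 397*(-1/33) = -397/33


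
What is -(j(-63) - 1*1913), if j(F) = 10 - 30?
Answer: 1933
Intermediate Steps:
j(F) = -20
-(j(-63) - 1*1913) = -(-20 - 1*1913) = -(-20 - 1913) = -1*(-1933) = 1933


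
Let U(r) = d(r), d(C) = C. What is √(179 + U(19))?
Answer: 3*√22 ≈ 14.071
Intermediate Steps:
U(r) = r
√(179 + U(19)) = √(179 + 19) = √198 = 3*√22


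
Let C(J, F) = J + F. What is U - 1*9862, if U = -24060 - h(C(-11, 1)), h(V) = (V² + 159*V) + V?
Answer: -32422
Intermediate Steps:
C(J, F) = F + J
h(V) = V² + 160*V
U = -22560 (U = -24060 - (1 - 11)*(160 + (1 - 11)) = -24060 - (-10)*(160 - 10) = -24060 - (-10)*150 = -24060 - 1*(-1500) = -24060 + 1500 = -22560)
U - 1*9862 = -22560 - 1*9862 = -22560 - 9862 = -32422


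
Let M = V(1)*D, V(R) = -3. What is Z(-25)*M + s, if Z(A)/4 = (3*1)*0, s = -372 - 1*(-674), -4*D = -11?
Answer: 302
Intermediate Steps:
D = 11/4 (D = -¼*(-11) = 11/4 ≈ 2.7500)
s = 302 (s = -372 + 674 = 302)
M = -33/4 (M = -3*11/4 = -33/4 ≈ -8.2500)
Z(A) = 0 (Z(A) = 4*((3*1)*0) = 4*(3*0) = 4*0 = 0)
Z(-25)*M + s = 0*(-33/4) + 302 = 0 + 302 = 302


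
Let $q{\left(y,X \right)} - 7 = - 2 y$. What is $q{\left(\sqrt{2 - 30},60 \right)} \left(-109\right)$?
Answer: $-763 + 436 i \sqrt{7} \approx -763.0 + 1153.5 i$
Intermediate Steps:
$q{\left(y,X \right)} = 7 - 2 y$
$q{\left(\sqrt{2 - 30},60 \right)} \left(-109\right) = \left(7 - 2 \sqrt{2 - 30}\right) \left(-109\right) = \left(7 - 2 \sqrt{-28}\right) \left(-109\right) = \left(7 - 2 \cdot 2 i \sqrt{7}\right) \left(-109\right) = \left(7 - 4 i \sqrt{7}\right) \left(-109\right) = -763 + 436 i \sqrt{7}$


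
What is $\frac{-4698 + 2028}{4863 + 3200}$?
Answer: $- \frac{2670}{8063} \approx -0.33114$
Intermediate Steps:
$\frac{-4698 + 2028}{4863 + 3200} = - \frac{2670}{8063}$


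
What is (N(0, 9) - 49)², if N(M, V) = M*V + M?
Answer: 2401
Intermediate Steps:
N(M, V) = M + M*V
(N(0, 9) - 49)² = (0*(1 + 9) - 49)² = (0*10 - 49)² = (0 - 49)² = (-49)² = 2401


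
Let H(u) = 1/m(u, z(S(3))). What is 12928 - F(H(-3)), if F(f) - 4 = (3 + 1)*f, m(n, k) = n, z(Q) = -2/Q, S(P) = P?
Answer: 38776/3 ≈ 12925.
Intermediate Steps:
H(u) = 1/u
F(f) = 4 + 4*f (F(f) = 4 + (3 + 1)*f = 4 + 4*f)
12928 - F(H(-3)) = 12928 - (4 + 4/(-3)) = 12928 - (4 + 4*(-⅓)) = 12928 - (4 - 4/3) = 12928 - 1*8/3 = 12928 - 8/3 = 38776/3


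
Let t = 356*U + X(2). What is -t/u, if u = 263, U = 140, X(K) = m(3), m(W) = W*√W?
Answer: -49840/263 - 3*√3/263 ≈ -189.53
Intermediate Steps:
m(W) = W^(3/2)
X(K) = 3*√3 (X(K) = 3^(3/2) = 3*√3)
t = 49840 + 3*√3 (t = 356*140 + 3*√3 = 49840 + 3*√3 ≈ 49845.)
-t/u = -(49840 + 3*√3)/263 = -(49840/263 + 3*√3/263) = -49840/263 - 3*√3/263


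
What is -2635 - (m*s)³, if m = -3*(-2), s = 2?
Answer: -4363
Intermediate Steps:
m = 6
-2635 - (m*s)³ = -2635 - (6*2)³ = -2635 - 1*12³ = -2635 - 1*1728 = -2635 - 1728 = -4363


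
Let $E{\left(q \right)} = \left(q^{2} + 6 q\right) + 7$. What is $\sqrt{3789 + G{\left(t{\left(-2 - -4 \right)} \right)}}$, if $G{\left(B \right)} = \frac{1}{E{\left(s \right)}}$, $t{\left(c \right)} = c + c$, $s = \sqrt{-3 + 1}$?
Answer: $\sqrt{2} \sqrt{\frac{9473 + 11367 i \sqrt{2}}{5 + 6 i \sqrt{2}}} \approx 61.555 - 0.00071056 i$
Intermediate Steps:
$s = i \sqrt{2}$ ($s = \sqrt{-2} = i \sqrt{2} \approx 1.4142 i$)
$t{\left(c \right)} = 2 c$
$E{\left(q \right)} = 7 + q^{2} + 6 q$
$G{\left(B \right)} = \frac{1}{5 + 6 i \sqrt{2}}$ ($G{\left(B \right)} = \frac{1}{7 + \left(i \sqrt{2}\right)^{2} + 6 i \sqrt{2}} = \frac{1}{7 - 2 + 6 i \sqrt{2}} = \frac{1}{5 + 6 i \sqrt{2}}$)
$\sqrt{3789 + G{\left(t{\left(-2 - -4 \right)} \right)}} = \sqrt{3789 + \left(\frac{5}{97} - \frac{6 i \sqrt{2}}{97}\right)} = \sqrt{\frac{367538}{97} - \frac{6 i \sqrt{2}}{97}}$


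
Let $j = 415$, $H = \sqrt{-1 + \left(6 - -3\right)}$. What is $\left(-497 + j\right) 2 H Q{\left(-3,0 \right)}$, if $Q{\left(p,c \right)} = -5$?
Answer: $1640 \sqrt{2} \approx 2319.3$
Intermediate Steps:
$H = 2 \sqrt{2}$ ($H = \sqrt{-1 + \left(6 + 3\right)} = \sqrt{-1 + 9} = \sqrt{8} = 2 \sqrt{2} \approx 2.8284$)
$\left(-497 + j\right) 2 H Q{\left(-3,0 \right)} = \left(-497 + 415\right) 2 \cdot 2 \sqrt{2} \left(-5\right) = - 82 \cdot 4 \sqrt{2} \left(-5\right) = - 82 \left(- 20 \sqrt{2}\right) = 1640 \sqrt{2}$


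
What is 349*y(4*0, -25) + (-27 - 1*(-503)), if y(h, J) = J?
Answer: -8249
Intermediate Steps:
349*y(4*0, -25) + (-27 - 1*(-503)) = 349*(-25) + (-27 - 1*(-503)) = -8725 + (-27 + 503) = -8725 + 476 = -8249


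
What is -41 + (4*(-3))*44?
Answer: -569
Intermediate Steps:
-41 + (4*(-3))*44 = -41 - 12*44 = -41 - 528 = -569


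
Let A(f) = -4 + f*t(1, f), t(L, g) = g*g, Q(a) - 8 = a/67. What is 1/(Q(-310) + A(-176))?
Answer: -67/365269034 ≈ -1.8343e-7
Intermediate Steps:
Q(a) = 8 + a/67
t(L, g) = g²
A(f) = -4 + f³ (A(f) = -4 + f*f² = -4 + f³)
1/(Q(-310) + A(-176)) = 1/((8 + (1/67)*(-310)) + (-4 + (-176)³)) = 1/((8 - 310/67) + (-4 - 5451776)) = 1/(226/67 - 5451780) = 1/(-365269034/67) = -67/365269034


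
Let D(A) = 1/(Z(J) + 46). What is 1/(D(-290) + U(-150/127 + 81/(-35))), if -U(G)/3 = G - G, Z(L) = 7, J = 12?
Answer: 53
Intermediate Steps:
U(G) = 0 (U(G) = -3*(G - G) = -3*0 = 0)
D(A) = 1/53 (D(A) = 1/(7 + 46) = 1/53)
1/(D(-290) + U(-150/127 + 81/(-35))) = 1/(1/53 + 0) = 1/(1/53) = 53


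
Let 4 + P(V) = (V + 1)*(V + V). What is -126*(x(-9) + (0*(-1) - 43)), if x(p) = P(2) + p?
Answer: 5544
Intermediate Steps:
P(V) = -4 + 2*V*(1 + V) (P(V) = -4 + (V + 1)*(V + V) = -4 + (1 + V)*(2*V) = -4 + 2*V*(1 + V))
x(p) = 8 + p (x(p) = (-4 + 2*2 + 2*2**2) + p = (-4 + 4 + 2*4) + p = (-4 + 4 + 8) + p = 8 + p)
-126*(x(-9) + (0*(-1) - 43)) = -126*((8 - 9) + (0*(-1) - 43)) = -126*(-1 + (0 - 43)) = -126*(-1 - 43) = -126*(-44) = 5544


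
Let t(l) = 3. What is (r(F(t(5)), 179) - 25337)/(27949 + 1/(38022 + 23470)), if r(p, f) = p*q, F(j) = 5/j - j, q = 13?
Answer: -4677265996/5155919727 ≈ -0.90716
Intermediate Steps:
F(j) = -j + 5/j
r(p, f) = 13*p (r(p, f) = p*13 = 13*p)
(r(F(t(5)), 179) - 25337)/(27949 + 1/(38022 + 23470)) = (13*(-1*3 + 5/3) - 25337)/(27949 + 1/(38022 + 23470)) = (13*(-3 + 5*(1/3)) - 25337)/(27949 + 1/61492) = (13*(-3 + 5/3) - 25337)/(27949 + 1/61492) = (13*(-4/3) - 25337)/(1718639909/61492) = (-52/3 - 25337)*(61492/1718639909) = -76063/3*61492/1718639909 = -4677265996/5155919727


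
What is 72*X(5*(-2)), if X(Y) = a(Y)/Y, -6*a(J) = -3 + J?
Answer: -78/5 ≈ -15.600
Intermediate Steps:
a(J) = ½ - J/6 (a(J) = -(-3 + J)/6 = ½ - J/6)
X(Y) = (½ - Y/6)/Y
72*X(5*(-2)) = 72*((3 - 5*(-2))/(6*((5*(-2))))) = 72*((⅙)*(3 - 1*(-10))/(-10)) = 72*((⅙)*(-⅒)*(3 + 10)) = 72*((⅙)*(-⅒)*13) = 72*(-13/60) = -78/5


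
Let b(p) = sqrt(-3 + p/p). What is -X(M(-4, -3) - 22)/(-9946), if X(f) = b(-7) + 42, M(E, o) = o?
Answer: 21/4973 + I*sqrt(2)/9946 ≈ 0.0042228 + 0.00014219*I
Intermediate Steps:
b(p) = I*sqrt(2) (b(p) = sqrt(-3 + 1) = sqrt(-2) = I*sqrt(2))
X(f) = 42 + I*sqrt(2) (X(f) = I*sqrt(2) + 42 = 42 + I*sqrt(2))
-X(M(-4, -3) - 22)/(-9946) = -(42 + I*sqrt(2))/(-9946) = -(42 + I*sqrt(2))*(-1)/9946 = -(-21/4973 - I*sqrt(2)/9946) = 21/4973 + I*sqrt(2)/9946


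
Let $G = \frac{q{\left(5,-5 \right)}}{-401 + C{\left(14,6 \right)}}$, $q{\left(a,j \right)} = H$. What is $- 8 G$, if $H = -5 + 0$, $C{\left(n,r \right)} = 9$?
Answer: $- \frac{5}{49} \approx -0.10204$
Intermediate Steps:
$H = -5$
$q{\left(a,j \right)} = -5$
$G = \frac{5}{392}$ ($G = - \frac{5}{-401 + 9} = - \frac{5}{-392} = \left(-5\right) \left(- \frac{1}{392}\right) = \frac{5}{392} \approx 0.012755$)
$- 8 G = \left(-8\right) \frac{5}{392} = - \frac{5}{49}$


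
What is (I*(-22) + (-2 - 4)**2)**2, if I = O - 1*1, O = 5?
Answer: 2704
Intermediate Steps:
I = 4 (I = 5 - 1*1 = 5 - 1 = 4)
(I*(-22) + (-2 - 4)**2)**2 = (4*(-22) + (-2 - 4)**2)**2 = (-88 + (-6)**2)**2 = (-88 + 36)**2 = (-52)**2 = 2704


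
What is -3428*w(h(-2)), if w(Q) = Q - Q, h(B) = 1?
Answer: 0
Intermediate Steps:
w(Q) = 0
-3428*w(h(-2)) = -3428*0 = 0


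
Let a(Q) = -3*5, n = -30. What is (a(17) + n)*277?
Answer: -12465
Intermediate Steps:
a(Q) = -15
(a(17) + n)*277 = (-15 - 30)*277 = -45*277 = -12465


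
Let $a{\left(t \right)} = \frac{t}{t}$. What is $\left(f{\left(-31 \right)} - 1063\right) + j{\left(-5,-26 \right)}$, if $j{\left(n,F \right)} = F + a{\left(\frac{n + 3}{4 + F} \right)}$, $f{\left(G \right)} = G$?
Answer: $-1119$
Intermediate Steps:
$a{\left(t \right)} = 1$
$j{\left(n,F \right)} = 1 + F$ ($j{\left(n,F \right)} = F + 1 = 1 + F$)
$\left(f{\left(-31 \right)} - 1063\right) + j{\left(-5,-26 \right)} = \left(-31 - 1063\right) + \left(1 - 26\right) = \left(-31 - 1063\right) - 25 = -1094 - 25 = -1119$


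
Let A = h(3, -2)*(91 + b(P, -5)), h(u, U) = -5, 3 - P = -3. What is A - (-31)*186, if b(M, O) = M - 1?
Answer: 5286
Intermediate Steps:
P = 6 (P = 3 - 1*(-3) = 3 + 3 = 6)
b(M, O) = -1 + M
A = -480 (A = -5*(91 + (-1 + 6)) = -5*(91 + 5) = -5*96 = -480)
A - (-31)*186 = -480 - (-31)*186 = -480 - 1*(-5766) = -480 + 5766 = 5286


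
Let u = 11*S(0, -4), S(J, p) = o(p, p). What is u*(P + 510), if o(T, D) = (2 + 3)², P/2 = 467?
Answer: 397100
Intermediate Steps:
P = 934 (P = 2*467 = 934)
o(T, D) = 25 (o(T, D) = 5² = 25)
S(J, p) = 25
u = 275 (u = 11*25 = 275)
u*(P + 510) = 275*(934 + 510) = 275*1444 = 397100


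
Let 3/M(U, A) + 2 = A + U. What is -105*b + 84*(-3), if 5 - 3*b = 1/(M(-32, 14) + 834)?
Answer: -7120379/16677 ≈ -426.96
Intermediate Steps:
M(U, A) = 3/(-2 + A + U) (M(U, A) = 3/(-2 + (A + U)) = 3/(-2 + A + U))
b = 83365/50031 (b = 5/3 - 1/(3*(3/(-2 + 14 - 32) + 834)) = 5/3 - 1/(3*(3/(-20) + 834)) = 5/3 - 1/(3*(3*(-1/20) + 834)) = 5/3 - 1/(3*(-3/20 + 834)) = 5/3 - 1/(3*16677/20) = 5/3 - ⅓*20/16677 = 5/3 - 20/50031 = 83365/50031 ≈ 1.6663)
-105*b + 84*(-3) = -105*83365/50031 + 84*(-3) = -2917775/16677 - 252 = -7120379/16677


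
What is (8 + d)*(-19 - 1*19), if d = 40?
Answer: -1824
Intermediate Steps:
(8 + d)*(-19 - 1*19) = (8 + 40)*(-19 - 1*19) = 48*(-19 - 19) = 48*(-38) = -1824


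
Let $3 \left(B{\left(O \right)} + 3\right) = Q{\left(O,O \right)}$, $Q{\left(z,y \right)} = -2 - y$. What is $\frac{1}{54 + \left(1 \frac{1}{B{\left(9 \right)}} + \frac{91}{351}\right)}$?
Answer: $\frac{540}{29219} \approx 0.018481$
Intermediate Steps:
$B{\left(O \right)} = - \frac{11}{3} - \frac{O}{3}$ ($B{\left(O \right)} = -3 + \frac{-2 - O}{3} = -3 - \left(\frac{2}{3} + \frac{O}{3}\right) = - \frac{11}{3} - \frac{O}{3}$)
$\frac{1}{54 + \left(1 \frac{1}{B{\left(9 \right)}} + \frac{91}{351}\right)} = \frac{1}{54 + \left(1 \frac{1}{- \frac{11}{3} - 3} + \frac{91}{351}\right)} = \frac{1}{54 + \left(1 \frac{1}{- \frac{11}{3} - 3} + 91 \cdot \frac{1}{351}\right)} = \frac{1}{54 + \left(1 \frac{1}{- \frac{20}{3}} + \frac{7}{27}\right)} = \frac{1}{54 + \left(1 \left(- \frac{3}{20}\right) + \frac{7}{27}\right)} = \frac{1}{54 + \left(- \frac{3}{20} + \frac{7}{27}\right)} = \frac{1}{54 + \frac{59}{540}} = \frac{1}{\frac{29219}{540}} = \frac{540}{29219}$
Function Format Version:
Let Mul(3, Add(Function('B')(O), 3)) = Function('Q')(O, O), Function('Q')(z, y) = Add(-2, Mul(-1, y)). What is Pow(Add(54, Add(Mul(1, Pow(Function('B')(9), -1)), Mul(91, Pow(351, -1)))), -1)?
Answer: Rational(540, 29219) ≈ 0.018481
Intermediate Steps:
Function('B')(O) = Add(Rational(-11, 3), Mul(Rational(-1, 3), O)) (Function('B')(O) = Add(-3, Mul(Rational(1, 3), Add(-2, Mul(-1, O)))) = Add(-3, Add(Rational(-2, 3), Mul(Rational(-1, 3), O))) = Add(Rational(-11, 3), Mul(Rational(-1, 3), O)))
Pow(Add(54, Add(Mul(1, Pow(Function('B')(9), -1)), Mul(91, Pow(351, -1)))), -1) = Pow(Add(54, Add(Mul(1, Pow(Add(Rational(-11, 3), Mul(Rational(-1, 3), 9)), -1)), Mul(91, Pow(351, -1)))), -1) = Pow(Add(54, Add(Mul(1, Pow(Add(Rational(-11, 3), -3), -1)), Mul(91, Rational(1, 351)))), -1) = Pow(Add(54, Add(Mul(1, Pow(Rational(-20, 3), -1)), Rational(7, 27))), -1) = Pow(Add(54, Add(Mul(1, Rational(-3, 20)), Rational(7, 27))), -1) = Pow(Add(54, Add(Rational(-3, 20), Rational(7, 27))), -1) = Pow(Add(54, Rational(59, 540)), -1) = Pow(Rational(29219, 540), -1) = Rational(540, 29219)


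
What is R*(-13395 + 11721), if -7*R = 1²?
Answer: 1674/7 ≈ 239.14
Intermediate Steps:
R = -⅐ (R = -⅐*1² = -⅐*1 = -⅐ ≈ -0.14286)
R*(-13395 + 11721) = -(-13395 + 11721)/7 = -⅐*(-1674) = 1674/7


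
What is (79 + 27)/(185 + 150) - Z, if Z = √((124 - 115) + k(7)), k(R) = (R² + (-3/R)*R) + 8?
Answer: 106/335 - 3*√7 ≈ -7.6208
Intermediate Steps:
k(R) = 5 + R² (k(R) = (R² - 3) + 8 = (-3 + R²) + 8 = 5 + R²)
Z = 3*√7 (Z = √((124 - 115) + (5 + 7²)) = √(9 + (5 + 49)) = √(9 + 54) = √63 = 3*√7 ≈ 7.9373)
(79 + 27)/(185 + 150) - Z = (79 + 27)/(185 + 150) - 3*√7 = 106/335 - 3*√7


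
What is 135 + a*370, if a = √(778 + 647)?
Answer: 135 + 1850*√57 ≈ 14102.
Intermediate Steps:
a = 5*√57 (a = √1425 = 5*√57 ≈ 37.749)
135 + a*370 = 135 + (5*√57)*370 = 135 + 1850*√57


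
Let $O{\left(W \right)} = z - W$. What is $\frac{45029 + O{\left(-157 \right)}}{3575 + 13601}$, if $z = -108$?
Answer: $\frac{22539}{8588} \approx 2.6245$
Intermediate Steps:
$O{\left(W \right)} = -108 - W$
$\frac{45029 + O{\left(-157 \right)}}{3575 + 13601} = \frac{45029 - -49}{3575 + 13601} = \frac{45029 + \left(-108 + 157\right)}{17176} = \left(45029 + 49\right) \frac{1}{17176} = 45078 \cdot \frac{1}{17176} = \frac{22539}{8588}$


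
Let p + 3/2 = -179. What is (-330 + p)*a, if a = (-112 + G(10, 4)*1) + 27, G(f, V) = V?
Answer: 82701/2 ≈ 41351.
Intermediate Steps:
p = -361/2 (p = -3/2 - 179 = -361/2 ≈ -180.50)
a = -81 (a = (-112 + 4*1) + 27 = (-112 + 4) + 27 = -108 + 27 = -81)
(-330 + p)*a = (-330 - 361/2)*(-81) = -1021/2*(-81) = 82701/2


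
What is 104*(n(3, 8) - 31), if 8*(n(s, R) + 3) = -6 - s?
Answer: -3653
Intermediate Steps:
n(s, R) = -15/4 - s/8 (n(s, R) = -3 + (-6 - s)/8 = -3 + (-¾ - s/8) = -15/4 - s/8)
104*(n(3, 8) - 31) = 104*((-15/4 - ⅛*3) - 31) = 104*((-15/4 - 3/8) - 31) = 104*(-33/8 - 31) = 104*(-281/8) = -3653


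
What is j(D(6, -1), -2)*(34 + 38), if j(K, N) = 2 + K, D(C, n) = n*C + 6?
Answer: 144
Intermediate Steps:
D(C, n) = 6 + C*n (D(C, n) = C*n + 6 = 6 + C*n)
j(D(6, -1), -2)*(34 + 38) = (2 + (6 + 6*(-1)))*(34 + 38) = (2 + (6 - 6))*72 = (2 + 0)*72 = 2*72 = 144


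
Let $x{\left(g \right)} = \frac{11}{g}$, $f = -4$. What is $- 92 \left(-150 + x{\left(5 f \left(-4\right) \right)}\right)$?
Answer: $\frac{275747}{20} \approx 13787.0$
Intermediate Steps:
$- 92 \left(-150 + x{\left(5 f \left(-4\right) \right)}\right) = - 92 \left(-150 + \frac{11}{5 \left(-4\right) \left(-4\right)}\right) = - 92 \left(-150 + \frac{11}{\left(-20\right) \left(-4\right)}\right) = - 92 \left(-150 + \frac{11}{80}\right) = \left(-92\right) \left(- \frac{11989}{80}\right) = \frac{275747}{20}$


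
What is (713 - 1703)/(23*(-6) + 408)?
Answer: -11/3 ≈ -3.6667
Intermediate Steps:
(713 - 1703)/(23*(-6) + 408) = -990/(-138 + 408) = -990/270 = -990*1/270 = -11/3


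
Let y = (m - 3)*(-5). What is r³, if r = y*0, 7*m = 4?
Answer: 0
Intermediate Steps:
m = 4/7 (m = (⅐)*4 = 4/7 ≈ 0.57143)
y = 85/7 (y = (4/7 - 3)*(-5) = -17/7*(-5) = 85/7 ≈ 12.143)
r = 0 (r = (85/7)*0 = 0)
r³ = 0³ = 0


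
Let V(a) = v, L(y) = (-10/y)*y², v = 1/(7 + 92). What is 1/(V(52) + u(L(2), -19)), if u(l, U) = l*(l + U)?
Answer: 99/77221 ≈ 0.0012820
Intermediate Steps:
v = 1/99 ≈ 0.010101
L(y) = -10*y
V(a) = 1/99
u(l, U) = l*(U + l)
1/(V(52) + u(L(2), -19)) = 1/(1/99 + (-10*2)*(-19 - 10*2)) = 1/(1/99 - 20*(-19 - 20)) = 1/(1/99 - 20*(-39)) = 1/(1/99 + 780) = 1/(77221/99) = 99/77221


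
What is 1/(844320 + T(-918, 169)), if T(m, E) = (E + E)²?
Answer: 1/958564 ≈ 1.0432e-6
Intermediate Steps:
T(m, E) = 4*E² (T(m, E) = (2*E)² = 4*E²)
1/(844320 + T(-918, 169)) = 1/(844320 + 4*169²) = 1/(844320 + 4*28561) = 1/(844320 + 114244) = 1/958564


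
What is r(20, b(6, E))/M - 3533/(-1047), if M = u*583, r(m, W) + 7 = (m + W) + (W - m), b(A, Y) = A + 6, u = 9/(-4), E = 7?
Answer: 6155485/1831203 ≈ 3.3614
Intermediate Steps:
u = -9/4 (u = 9*(-¼) = -9/4 ≈ -2.2500)
b(A, Y) = 6 + A
r(m, W) = -7 + 2*W (r(m, W) = -7 + ((m + W) + (W - m)) = -7 + ((W + m) + (W - m)) = -7 + 2*W)
M = -5247/4 (M = -9/4*583 = -5247/4 ≈ -1311.8)
r(20, b(6, E))/M - 3533/(-1047) = (-7 + 2*(6 + 6))/(-5247/4) - 3533/(-1047) = (-7 + 2*12)*(-4/5247) - 3533*(-1/1047) = (-7 + 24)*(-4/5247) + 3533/1047 = 17*(-4/5247) + 3533/1047 = -68/5247 + 3533/1047 = 6155485/1831203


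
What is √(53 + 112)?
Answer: √165 ≈ 12.845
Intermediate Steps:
√(53 + 112) = √165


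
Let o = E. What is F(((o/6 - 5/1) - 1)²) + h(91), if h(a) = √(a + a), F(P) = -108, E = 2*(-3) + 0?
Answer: -108 + √182 ≈ -94.509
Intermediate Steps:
E = -6 (E = -6 + 0 = -6)
o = -6
h(a) = √2*√a (h(a) = √(2*a) = √2*√a)
F(((o/6 - 5/1) - 1)²) + h(91) = -108 + √2*√91 = -108 + √182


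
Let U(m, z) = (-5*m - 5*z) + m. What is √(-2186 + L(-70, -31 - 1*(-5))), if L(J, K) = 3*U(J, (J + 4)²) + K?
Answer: 2*I*√16678 ≈ 258.29*I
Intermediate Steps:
U(m, z) = -5*z - 4*m
L(J, K) = K - 15*(4 + J)² - 12*J (L(J, K) = 3*(-5*(J + 4)² - 4*J) + K = 3*(-5*(4 + J)² - 4*J) + K = (-15*(4 + J)² - 12*J) + K = K - 15*(4 + J)² - 12*J)
√(-2186 + L(-70, -31 - 1*(-5))) = √(-2186 + ((-31 - 1*(-5)) - 15*(4 - 70)² - 12*(-70))) = √(-2186 + ((-31 + 5) - 15*(-66)² + 840)) = √(-2186 + (-26 - 15*4356 + 840)) = √(-2186 + (-26 - 65340 + 840)) = √(-2186 - 64526) = √(-66712) = 2*I*√16678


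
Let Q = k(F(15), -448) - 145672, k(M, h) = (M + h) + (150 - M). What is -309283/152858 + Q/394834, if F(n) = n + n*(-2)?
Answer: -6564914831/2743342526 ≈ -2.3930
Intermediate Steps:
F(n) = -n (F(n) = n - 2*n = -n)
k(M, h) = 150 + h
Q = -145970 (Q = (150 - 448) - 145672 = -298 - 145672 = -145970)
-309283/152858 + Q/394834 = -309283/152858 - 145970/394834 = -309283*1/152858 - 145970*1/394834 = -309283/152858 - 6635/17947 = -6564914831/2743342526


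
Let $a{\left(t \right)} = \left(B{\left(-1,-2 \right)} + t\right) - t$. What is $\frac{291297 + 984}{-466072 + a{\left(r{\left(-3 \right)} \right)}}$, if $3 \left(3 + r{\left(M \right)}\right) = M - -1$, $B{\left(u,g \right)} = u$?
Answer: $- \frac{292281}{466073} \approx -0.62711$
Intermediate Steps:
$r{\left(M \right)} = - \frac{8}{3} + \frac{M}{3}$ ($r{\left(M \right)} = -3 + \frac{M - -1}{3} = -3 + \frac{M + 1}{3} = -3 + \frac{1 + M}{3} = -3 + \left(\frac{1}{3} + \frac{M}{3}\right) = - \frac{8}{3} + \frac{M}{3}$)
$a{\left(t \right)} = -1$ ($a{\left(t \right)} = \left(-1 + t\right) - t = -1$)
$\frac{291297 + 984}{-466072 + a{\left(r{\left(-3 \right)} \right)}} = \frac{291297 + 984}{-466072 - 1} = \frac{292281}{-466073} = 292281 \left(- \frac{1}{466073}\right) = - \frac{292281}{466073}$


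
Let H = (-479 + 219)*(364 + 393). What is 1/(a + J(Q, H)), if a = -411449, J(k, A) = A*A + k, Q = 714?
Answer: 1/38737701665 ≈ 2.5815e-11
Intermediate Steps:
H = -196820 (H = -260*757 = -196820)
J(k, A) = k + A**2 (J(k, A) = A**2 + k = k + A**2)
1/(a + J(Q, H)) = 1/(-411449 + (714 + (-196820)**2)) = 1/(-411449 + (714 + 38738112400)) = 1/(-411449 + 38738113114) = 1/38737701665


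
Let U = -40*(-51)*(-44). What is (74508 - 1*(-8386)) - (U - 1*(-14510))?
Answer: 158144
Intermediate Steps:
U = -89760 (U = 2040*(-44) = -89760)
(74508 - 1*(-8386)) - (U - 1*(-14510)) = (74508 - 1*(-8386)) - (-89760 - 1*(-14510)) = (74508 + 8386) - (-89760 + 14510) = 82894 - 1*(-75250) = 82894 + 75250 = 158144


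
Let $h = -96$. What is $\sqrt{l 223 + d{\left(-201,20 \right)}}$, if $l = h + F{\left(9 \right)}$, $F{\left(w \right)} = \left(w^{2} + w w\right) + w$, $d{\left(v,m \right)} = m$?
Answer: $\sqrt{16745} \approx 129.4$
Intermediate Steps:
$F{\left(w \right)} = w + 2 w^{2}$ ($F{\left(w \right)} = \left(w^{2} + w^{2}\right) + w = 2 w^{2} + w = w + 2 w^{2}$)
$l = 75$ ($l = -96 + 9 \left(1 + 2 \cdot 9\right) = -96 + 9 \left(1 + 18\right) = -96 + 9 \cdot 19 = -96 + 171 = 75$)
$\sqrt{l 223 + d{\left(-201,20 \right)}} = \sqrt{75 \cdot 223 + 20} = \sqrt{16725 + 20} = \sqrt{16745}$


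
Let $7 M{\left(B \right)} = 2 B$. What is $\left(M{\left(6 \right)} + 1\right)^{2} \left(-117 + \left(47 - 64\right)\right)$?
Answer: $- \frac{48374}{49} \approx -987.22$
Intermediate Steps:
$M{\left(B \right)} = \frac{2 B}{7}$
$\left(M{\left(6 \right)} + 1\right)^{2} \left(-117 + \left(47 - 64\right)\right) = \left(\frac{2}{7} \cdot 6 + 1\right)^{2} \left(-117 + \left(47 - 64\right)\right) = \left(\frac{12}{7} + 1\right)^{2} \left(-117 + \left(47 - 64\right)\right) = \left(\frac{19}{7}\right)^{2} \left(-117 - 17\right) = \frac{361}{49} \left(-134\right) = - \frac{48374}{49}$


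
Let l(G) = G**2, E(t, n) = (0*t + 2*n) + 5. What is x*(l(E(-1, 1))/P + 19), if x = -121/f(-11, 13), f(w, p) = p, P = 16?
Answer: -42713/208 ≈ -205.35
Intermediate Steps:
E(t, n) = 5 + 2*n (E(t, n) = (0 + 2*n) + 5 = 2*n + 5 = 5 + 2*n)
x = -121/13 ≈ -9.3077
x*(l(E(-1, 1))/P + 19) = -121*((5 + 2*1)**2/16 + 19)/13 = -121*((5 + 2)**2*(1/16) + 19)/13 = -121*(7**2*(1/16) + 19)/13 = -121*(49*(1/16) + 19)/13 = -121*(49/16 + 19)/13 = -121/13*353/16 = -42713/208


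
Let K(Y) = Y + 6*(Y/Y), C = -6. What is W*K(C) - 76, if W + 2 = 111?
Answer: -76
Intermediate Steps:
W = 109 (W = -2 + 111 = 109)
K(Y) = 6 + Y (K(Y) = Y + 6*1 = Y + 6 = 6 + Y)
W*K(C) - 76 = 109*(6 - 6) - 76 = 109*0 - 76 = 0 - 76 = -76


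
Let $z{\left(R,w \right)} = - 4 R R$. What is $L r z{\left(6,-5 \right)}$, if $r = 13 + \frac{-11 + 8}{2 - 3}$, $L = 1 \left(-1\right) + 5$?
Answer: $-9216$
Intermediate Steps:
$L = 4$ ($L = -1 + 5 = 4$)
$z{\left(R,w \right)} = - 4 R^{2}$
$r = 16$ ($r = 13 - \frac{3}{-1} = 13 - -3 = 13 + 3 = 16$)
$L r z{\left(6,-5 \right)} = 4 \cdot 16 \left(- 4 \cdot 6^{2}\right) = 64 \left(\left(-4\right) 36\right) = 64 \left(-144\right) = -9216$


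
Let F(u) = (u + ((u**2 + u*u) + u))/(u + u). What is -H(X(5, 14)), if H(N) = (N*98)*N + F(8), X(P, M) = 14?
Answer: -19217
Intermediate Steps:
F(u) = (2*u + 2*u**2)/(2*u) (F(u) = (u + ((u**2 + u**2) + u))/((2*u)) = (u + (2*u**2 + u))*(1/(2*u)) = (u + (u + 2*u**2))*(1/(2*u)) = (2*u + 2*u**2)*(1/(2*u)) = (2*u + 2*u**2)/(2*u))
H(N) = 9 + 98*N**2 (H(N) = (N*98)*N + (1 + 8) = (98*N)*N + 9 = 98*N**2 + 9 = 9 + 98*N**2)
-H(X(5, 14)) = -(9 + 98*14**2) = -(9 + 98*196) = -(9 + 19208) = -1*19217 = -19217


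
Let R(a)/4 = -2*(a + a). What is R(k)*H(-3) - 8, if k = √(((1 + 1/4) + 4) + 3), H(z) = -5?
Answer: -8 + 40*√33 ≈ 221.78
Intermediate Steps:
k = √33/2 (k = √(((1 + ¼) + 4) + 3) = √((5/4 + 4) + 3) = √(21/4 + 3) = √(33/4) = √33/2 ≈ 2.8723)
R(a) = -16*a (R(a) = 4*(-2*(a + a)) = 4*(-4*a) = -16*a)
R(k)*H(-3) - 8 = -8*√33*(-5) - 8 = 40*√33 - 8 = -8 + 40*√33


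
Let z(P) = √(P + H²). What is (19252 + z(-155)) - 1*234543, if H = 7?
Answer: -215291 + I*√106 ≈ -2.1529e+5 + 10.296*I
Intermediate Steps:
z(P) = √(49 + P) (z(P) = √(P + 7²) = √(P + 49) = √(49 + P))
(19252 + z(-155)) - 1*234543 = (19252 + √(49 - 155)) - 1*234543 = (19252 + √(-106)) - 234543 = (19252 + I*√106) - 234543 = -215291 + I*√106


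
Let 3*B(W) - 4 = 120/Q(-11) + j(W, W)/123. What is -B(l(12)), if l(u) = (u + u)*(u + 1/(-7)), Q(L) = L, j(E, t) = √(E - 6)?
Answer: 76/33 - 5*√546/2583 ≈ 2.2578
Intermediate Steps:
j(E, t) = √(-6 + E)
l(u) = 2*u*(-⅐ + u) (l(u) = (2*u)*(u - ⅐) = (2*u)*(-⅐ + u) = 2*u*(-⅐ + u))
B(W) = -76/33 + √(-6 + W)/369 (B(W) = 4/3 + (120/(-11) + √(-6 + W)/123)/3 = 4/3 + (120*(-1/11) + √(-6 + W)*(1/123))/3 = 4/3 + (-120/11 + √(-6 + W)/123)/3 = 4/3 + (-40/11 + √(-6 + W)/369) = -76/33 + √(-6 + W)/369)
-B(l(12)) = -(-76/33 + √(-6 + (2/7)*12*(-1 + 7*12))/369) = -(-76/33 + √(-6 + (2/7)*12*(-1 + 84))/369) = -(-76/33 + √(-6 + (2/7)*12*83)/369) = -(-76/33 + √(-6 + 1992/7)/369) = -(-76/33 + √(1950/7)/369) = -(-76/33 + (5*√546/7)/369) = -(-76/33 + 5*√546/2583) = 76/33 - 5*√546/2583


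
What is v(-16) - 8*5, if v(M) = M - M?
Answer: -40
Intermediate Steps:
v(M) = 0
v(-16) - 8*5 = 0 - 8*5 = 0 - 1*40 = 0 - 40 = -40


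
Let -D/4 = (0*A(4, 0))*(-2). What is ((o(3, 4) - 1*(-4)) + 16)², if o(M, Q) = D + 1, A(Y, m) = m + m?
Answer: 441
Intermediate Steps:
A(Y, m) = 2*m
D = 0 (D = -4*0*(2*0)*(-2) = -4*0*0*(-2) = -0*(-2) = -4*0 = 0)
o(M, Q) = 1 (o(M, Q) = 0 + 1 = 1)
((o(3, 4) - 1*(-4)) + 16)² = ((1 - 1*(-4)) + 16)² = ((1 + 4) + 16)² = (5 + 16)² = 21² = 441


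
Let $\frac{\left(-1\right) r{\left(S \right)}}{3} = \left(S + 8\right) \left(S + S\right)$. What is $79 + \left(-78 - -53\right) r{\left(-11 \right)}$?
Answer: $5029$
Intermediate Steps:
$r{\left(S \right)} = - 6 S \left(8 + S\right)$ ($r{\left(S \right)} = - 3 \left(S + 8\right) \left(S + S\right) = - 3 \left(8 + S\right) 2 S = - 3 \cdot 2 S \left(8 + S\right) = - 6 S \left(8 + S\right)$)
$79 + \left(-78 - -53\right) r{\left(-11 \right)} = 79 + \left(-78 - -53\right) \left(\left(-6\right) \left(-11\right) \left(8 - 11\right)\right) = 79 + \left(-78 + 53\right) \left(\left(-6\right) \left(-11\right) \left(-3\right)\right) = 79 - -4950 = 79 + 4950 = 5029$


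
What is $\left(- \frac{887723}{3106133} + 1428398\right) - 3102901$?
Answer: $- \frac{5201229914622}{3106133} \approx -1.6745 \cdot 10^{6}$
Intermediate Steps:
$\left(- \frac{887723}{3106133} + 1428398\right) - 3102901 = \frac{4436793277211}{3106133} - 3102901 = - \frac{5201229914622}{3106133}$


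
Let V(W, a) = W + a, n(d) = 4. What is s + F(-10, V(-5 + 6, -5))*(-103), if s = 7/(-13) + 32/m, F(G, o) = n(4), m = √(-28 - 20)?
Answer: -5363/13 - 8*I*√3/3 ≈ -412.54 - 4.6188*I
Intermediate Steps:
m = 4*I*√3 (m = √(-48) = 4*I*√3 ≈ 6.9282*I)
F(G, o) = 4
s = -7/13 - 8*I*√3/3 (s = 7/(-13) + 32/((4*I*√3)) = 7*(-1/13) + 32*(-I*√3/12) = -7/13 - 8*I*√3/3 ≈ -0.53846 - 4.6188*I)
s + F(-10, V(-5 + 6, -5))*(-103) = (-7/13 - 8*I*√3/3) + 4*(-103) = (-7/13 - 8*I*√3/3) - 412 = -5363/13 - 8*I*√3/3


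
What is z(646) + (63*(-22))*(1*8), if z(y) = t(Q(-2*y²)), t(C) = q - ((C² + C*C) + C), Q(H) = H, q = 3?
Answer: -1393220327301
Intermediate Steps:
t(C) = 3 - C - 2*C² (t(C) = 3 - ((C² + C*C) + C) = 3 - ((C² + C²) + C) = 3 - (2*C² + C) = 3 - (C + 2*C²) = 3 + (-C - 2*C²) = 3 - C - 2*C²)
z(y) = 3 - 8*y⁴ + 2*y² (z(y) = 3 - (-2)*y² - 2*4*y⁴ = 3 + 2*y² - 8*y⁴ = 3 - 8*y⁴ + 2*y²)
z(646) + (63*(-22))*(1*8) = (3 - 8*646⁴ + 2*646²) + (63*(-22))*(1*8) = (3 - 8*174152643856 + 2*417316) - 1386*8 = (3 - 1393221150848 + 834632) - 11088 = -1393220316213 - 11088 = -1393220327301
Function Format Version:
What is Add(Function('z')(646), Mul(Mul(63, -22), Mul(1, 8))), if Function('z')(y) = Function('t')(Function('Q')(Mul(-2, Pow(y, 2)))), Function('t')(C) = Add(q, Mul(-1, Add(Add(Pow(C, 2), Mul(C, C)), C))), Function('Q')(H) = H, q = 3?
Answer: -1393220327301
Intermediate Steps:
Function('t')(C) = Add(3, Mul(-1, C), Mul(-2, Pow(C, 2))) (Function('t')(C) = Add(3, Mul(-1, Add(Add(Pow(C, 2), Mul(C, C)), C))) = Add(3, Mul(-1, Add(Add(Pow(C, 2), Pow(C, 2)), C))) = Add(3, Mul(-1, Add(Mul(2, Pow(C, 2)), C))) = Add(3, Mul(-1, Add(C, Mul(2, Pow(C, 2))))) = Add(3, Add(Mul(-1, C), Mul(-2, Pow(C, 2)))) = Add(3, Mul(-1, C), Mul(-2, Pow(C, 2))))
Function('z')(y) = Add(3, Mul(-8, Pow(y, 4)), Mul(2, Pow(y, 2))) (Function('z')(y) = Add(3, Mul(-1, Mul(-2, Pow(y, 2))), Mul(-2, Pow(Mul(-2, Pow(y, 2)), 2))) = Add(3, Mul(2, Pow(y, 2)), Mul(-2, Mul(4, Pow(y, 4)))) = Add(3, Mul(2, Pow(y, 2)), Mul(-8, Pow(y, 4))) = Add(3, Mul(-8, Pow(y, 4)), Mul(2, Pow(y, 2))))
Add(Function('z')(646), Mul(Mul(63, -22), Mul(1, 8))) = Add(Add(3, Mul(-8, Pow(646, 4)), Mul(2, Pow(646, 2))), Mul(Mul(63, -22), Mul(1, 8))) = Add(Add(3, Mul(-8, 174152643856), Mul(2, 417316)), Mul(-1386, 8)) = Add(Add(3, -1393221150848, 834632), -11088) = Add(-1393220316213, -11088) = -1393220327301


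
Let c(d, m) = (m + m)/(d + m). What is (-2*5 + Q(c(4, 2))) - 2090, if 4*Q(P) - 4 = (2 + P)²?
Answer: -18875/9 ≈ -2097.2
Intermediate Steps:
c(d, m) = 2*m/(d + m) (c(d, m) = (2*m)/(d + m) = 2*m/(d + m))
Q(P) = 1 + (2 + P)²/4
(-2*5 + Q(c(4, 2))) - 2090 = (-2*5 + (1 + (2 + 2*2/(4 + 2))²/4)) - 2090 = (-10 + (1 + (2 + 2*2/6)²/4)) - 2090 = (-10 + (1 + (2 + 2*2*(⅙))²/4)) - 2090 = (-10 + (1 + (2 + ⅔)²/4)) - 2090 = (-10 + (1 + (8/3)²/4)) - 2090 = (-10 + (1 + (¼)*(64/9))) - 2090 = (-10 + (1 + 16/9)) - 2090 = (-10 + 25/9) - 2090 = -65/9 - 2090 = -18875/9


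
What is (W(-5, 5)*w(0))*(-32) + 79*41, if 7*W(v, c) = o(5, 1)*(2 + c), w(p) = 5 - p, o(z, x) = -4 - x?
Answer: 4039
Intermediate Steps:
W(v, c) = -10/7 - 5*c/7 (W(v, c) = ((-4 - 1*1)*(2 + c))/7 = ((-4 - 1)*(2 + c))/7 = (-5*(2 + c))/7 = (-10 - 5*c)/7 = -10/7 - 5*c/7)
(W(-5, 5)*w(0))*(-32) + 79*41 = ((-10/7 - 5/7*5)*(5 - 1*0))*(-32) + 79*41 = ((-10/7 - 25/7)*(5 + 0))*(-32) + 3239 = -5*5*(-32) + 3239 = -25*(-32) + 3239 = 800 + 3239 = 4039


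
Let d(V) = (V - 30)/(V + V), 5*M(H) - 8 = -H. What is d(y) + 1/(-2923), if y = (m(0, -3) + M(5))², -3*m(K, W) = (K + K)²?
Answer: -721987/17538 ≈ -41.167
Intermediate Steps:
M(H) = 8/5 - H/5 (M(H) = 8/5 + (-H)/5 = 8/5 - H/5)
m(K, W) = -4*K²/3 (m(K, W) = -(K + K)²/3 = -4*K²/3)
y = 9/25 (y = (-4/3*0² + (8/5 - ⅕*5))² = (-4/3*0 + (8/5 - 1))² = (0 + ⅗)² = (⅗)² = 9/25 ≈ 0.36000)
d(V) = (-30 + V)/(2*V) (d(V) = (-30 + V)/((2*V)) = (-30 + V)*(1/(2*V)) = (-30 + V)/(2*V))
d(y) + 1/(-2923) = (-30 + 9/25)/(2*(9/25)) + 1/(-2923) = (½)*(25/9)*(-741/25) - 1/2923 = -247/6 - 1/2923 = -721987/17538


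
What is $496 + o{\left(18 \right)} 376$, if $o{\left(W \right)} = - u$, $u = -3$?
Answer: $1624$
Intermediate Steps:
$o{\left(W \right)} = 3$ ($o{\left(W \right)} = \left(-1\right) \left(-3\right) = 3$)
$496 + o{\left(18 \right)} 376 = 496 + 3 \cdot 376 = 496 + 1128 = 1624$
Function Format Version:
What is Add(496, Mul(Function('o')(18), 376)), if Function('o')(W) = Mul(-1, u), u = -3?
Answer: 1624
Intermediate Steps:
Function('o')(W) = 3 (Function('o')(W) = Mul(-1, -3) = 3)
Add(496, Mul(Function('o')(18), 376)) = Add(496, Mul(3, 376)) = Add(496, 1128) = 1624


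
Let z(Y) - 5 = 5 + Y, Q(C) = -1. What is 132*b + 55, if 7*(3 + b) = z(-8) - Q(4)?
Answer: -1991/7 ≈ -284.43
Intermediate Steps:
z(Y) = 10 + Y (z(Y) = 5 + (5 + Y) = 10 + Y)
b = -18/7 (b = -3 + ((10 - 8) - 1*(-1))/7 = -3 + (2 + 1)/7 = -3 + (1/7)*3 = -3 + 3/7 = -18/7 ≈ -2.5714)
132*b + 55 = 132*(-18/7) + 55 = -2376/7 + 55 = -1991/7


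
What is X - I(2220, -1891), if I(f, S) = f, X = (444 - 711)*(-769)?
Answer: 203103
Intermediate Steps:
X = 205323 (X = -267*(-769) = 205323)
X - I(2220, -1891) = 205323 - 1*2220 = 205323 - 2220 = 203103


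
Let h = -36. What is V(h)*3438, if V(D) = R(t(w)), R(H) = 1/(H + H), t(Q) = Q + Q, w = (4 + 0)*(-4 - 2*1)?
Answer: -573/16 ≈ -35.813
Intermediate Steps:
w = -24 (w = 4*(-4 - 2) = 4*(-6) = -24)
t(Q) = 2*Q
R(H) = 1/(2*H)
V(D) = -1/96 (V(D) = 1/(2*((2*(-24)))) = (½)/(-48) = (½)*(-1/48) = -1/96)
V(h)*3438 = -1/96*3438 = -573/16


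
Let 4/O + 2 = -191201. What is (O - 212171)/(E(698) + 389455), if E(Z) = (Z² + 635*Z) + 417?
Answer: -13522577239/84148822706 ≈ -0.16070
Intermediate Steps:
O = -4/191203 (O = 4/(-2 - 191201) = 4/(-191203) = 4*(-1/191203) = -4/191203 ≈ -2.0920e-5)
E(Z) = 417 + Z² + 635*Z
(O - 212171)/(E(698) + 389455) = (-4/191203 - 212171)/((417 + 698² + 635*698) + 389455) = -40567731717/(191203*((417 + 487204 + 443230) + 389455)) = -40567731717/(191203*(930851 + 389455)) = -40567731717/191203/1320306 = -40567731717/191203*1/1320306 = -13522577239/84148822706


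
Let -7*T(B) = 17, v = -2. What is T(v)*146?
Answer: -2482/7 ≈ -354.57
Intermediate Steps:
T(B) = -17/7 (T(B) = -⅐*17 = -17/7)
T(v)*146 = -17/7*146 = -2482/7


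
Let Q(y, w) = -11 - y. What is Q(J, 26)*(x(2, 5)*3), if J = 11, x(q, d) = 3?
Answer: -198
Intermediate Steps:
Q(J, 26)*(x(2, 5)*3) = (-11 - 1*11)*(3*3) = (-11 - 11)*9 = -22*9 = -198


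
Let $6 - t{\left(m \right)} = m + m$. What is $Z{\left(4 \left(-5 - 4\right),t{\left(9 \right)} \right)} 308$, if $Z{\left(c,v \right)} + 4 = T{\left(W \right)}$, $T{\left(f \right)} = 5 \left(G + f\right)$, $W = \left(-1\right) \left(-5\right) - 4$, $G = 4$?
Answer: $6468$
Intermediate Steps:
$t{\left(m \right)} = 6 - 2 m$ ($t{\left(m \right)} = 6 - \left(m + m\right) = 6 - 2 m$)
$W = 1$ ($W = 5 - 4 = 1$)
$T{\left(f \right)} = 20 + 5 f$ ($T{\left(f \right)} = 5 \left(4 + f\right) = 20 + 5 f$)
$Z{\left(c,v \right)} = 21$ ($Z{\left(c,v \right)} = -4 + \left(20 + 5 \cdot 1\right) = -4 + \left(20 + 5\right) = -4 + 25 = 21$)
$Z{\left(4 \left(-5 - 4\right),t{\left(9 \right)} \right)} 308 = 21 \cdot 308 = 6468$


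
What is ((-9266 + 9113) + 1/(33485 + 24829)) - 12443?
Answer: -734523143/58314 ≈ -12596.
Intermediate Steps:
((-9266 + 9113) + 1/(33485 + 24829)) - 12443 = (-153 + 1/58314) - 12443 = -8922041/58314 - 12443 = -734523143/58314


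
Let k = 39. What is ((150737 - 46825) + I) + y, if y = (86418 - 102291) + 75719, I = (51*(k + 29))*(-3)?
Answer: 153354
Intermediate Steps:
I = -10404 (I = (51*(39 + 29))*(-3) = (51*68)*(-3) = 3468*(-3) = -10404)
y = 59846 (y = -15873 + 75719 = 59846)
((150737 - 46825) + I) + y = ((150737 - 46825) - 10404) + 59846 = (103912 - 10404) + 59846 = 93508 + 59846 = 153354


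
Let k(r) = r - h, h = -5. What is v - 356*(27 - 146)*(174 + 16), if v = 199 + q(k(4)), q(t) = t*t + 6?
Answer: 8049446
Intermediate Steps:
k(r) = 5 + r (k(r) = r - 1*(-5) = r + 5 = 5 + r)
q(t) = 6 + t**2 (q(t) = t**2 + 6 = 6 + t**2)
v = 286 (v = 199 + (6 + (5 + 4)**2) = 199 + (6 + 9**2) = 199 + (6 + 81) = 199 + 87 = 286)
v - 356*(27 - 146)*(174 + 16) = 286 - 356*(27 - 146)*(174 + 16) = 286 - (-42364)*190 = 286 - 356*(-22610) = 286 + 8049160 = 8049446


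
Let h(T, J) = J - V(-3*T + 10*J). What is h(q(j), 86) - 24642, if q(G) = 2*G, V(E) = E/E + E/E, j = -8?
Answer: -24558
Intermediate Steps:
V(E) = 2 (V(E) = 1 + 1 = 2)
h(T, J) = -2 + J (h(T, J) = J - 1*2 = J - 2 = -2 + J)
h(q(j), 86) - 24642 = (-2 + 86) - 24642 = 84 - 24642 = -24558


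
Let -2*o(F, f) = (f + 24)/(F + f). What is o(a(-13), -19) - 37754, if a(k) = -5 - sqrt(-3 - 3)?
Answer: (-75508*sqrt(6) + 1812187*I)/(2*(sqrt(6) - 24*I)) ≈ -37754.0 - 0.010522*I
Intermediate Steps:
a(k) = -5 - I*sqrt(6) (a(k) = -5 - sqrt(-6) = -5 - I*sqrt(6))
o(F, f) = -(24 + f)/(2*(F + f)) (o(F, f) = -(f + 24)/(2*(F + f)) = -(24 + f)/(2*(F + f)))
o(a(-13), -19) - 37754 = (-12 - 1/2*(-19))/((-5 - I*sqrt(6)) - 19) - 37754 = (-12 + 19/2)/(-24 - I*sqrt(6)) - 37754 = -5/2/(-24 - I*sqrt(6)) - 37754 = -5/(2*(-24 - I*sqrt(6))) - 37754 = -37754 - 5/(2*(-24 - I*sqrt(6)))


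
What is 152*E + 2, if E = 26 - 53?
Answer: -4102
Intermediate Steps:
E = -27
152*E + 2 = 152*(-27) + 2 = -4104 + 2 = -4102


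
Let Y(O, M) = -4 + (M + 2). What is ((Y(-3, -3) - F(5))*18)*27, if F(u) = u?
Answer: -4860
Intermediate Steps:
Y(O, M) = -2 + M (Y(O, M) = -4 + (2 + M) = -2 + M)
((Y(-3, -3) - F(5))*18)*27 = (((-2 - 3) - 1*5)*18)*27 = ((-5 - 5)*18)*27 = -10*18*27 = -180*27 = -4860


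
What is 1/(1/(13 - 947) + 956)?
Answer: 934/892903 ≈ 0.0010460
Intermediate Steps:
1/(1/(13 - 947) + 956) = 1/(1/(-934) + 956) = 1/(-1/934 + 956) = 1/(892903/934) = 934/892903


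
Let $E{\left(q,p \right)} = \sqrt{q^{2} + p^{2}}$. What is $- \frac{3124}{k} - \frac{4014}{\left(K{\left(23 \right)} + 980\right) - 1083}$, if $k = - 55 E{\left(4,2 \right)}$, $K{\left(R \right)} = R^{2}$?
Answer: $- \frac{669}{71} + \frac{142 \sqrt{5}}{25} \approx 3.2783$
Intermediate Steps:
$E{\left(q,p \right)} = \sqrt{p^{2} + q^{2}}$
$k = - 110 \sqrt{5}$ ($k = - 55 \sqrt{2^{2} + 4^{2}} = - 55 \sqrt{4 + 16} = - 55 \sqrt{20} = - 55 \cdot 2 \sqrt{5} = - 110 \sqrt{5} \approx -245.97$)
$- \frac{3124}{k} - \frac{4014}{\left(K{\left(23 \right)} + 980\right) - 1083} = - \frac{3124}{\left(-110\right) \sqrt{5}} - \frac{4014}{\left(23^{2} + 980\right) - 1083} = - 3124 \left(- \frac{\sqrt{5}}{550}\right) - \frac{4014}{\left(529 + 980\right) - 1083} = \frac{142 \sqrt{5}}{25} - \frac{4014}{1509 - 1083} = \frac{142 \sqrt{5}}{25} - \frac{4014}{426} = \frac{142 \sqrt{5}}{25} - \frac{669}{71} = - \frac{669}{71} + \frac{142 \sqrt{5}}{25}$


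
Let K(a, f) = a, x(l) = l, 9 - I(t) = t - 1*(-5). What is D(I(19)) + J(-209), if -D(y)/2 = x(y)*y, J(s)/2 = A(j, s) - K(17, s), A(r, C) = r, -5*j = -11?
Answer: -2398/5 ≈ -479.60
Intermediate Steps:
I(t) = 4 - t (I(t) = 9 - (t - 1*(-5)) = 9 - (t + 5) = 9 - (5 + t) = 9 + (-5 - t) = 4 - t)
j = 11/5 (j = -1/5*(-11) = 11/5 ≈ 2.2000)
J(s) = -148/5 (J(s) = 2*(11/5 - 1*17) = 2*(11/5 - 17) = 2*(-74/5) = -148/5)
D(y) = -2*y**2 (D(y) = -2*y*y = -2*y**2)
D(I(19)) + J(-209) = -2*(4 - 1*19)**2 - 148/5 = -2*(4 - 19)**2 - 148/5 = -2*(-15)**2 - 148/5 = -2*225 - 148/5 = -450 - 148/5 = -2398/5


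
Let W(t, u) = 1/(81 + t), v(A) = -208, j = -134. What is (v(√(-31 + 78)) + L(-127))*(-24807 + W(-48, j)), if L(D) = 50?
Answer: 129343540/33 ≈ 3.9195e+6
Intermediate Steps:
(v(√(-31 + 78)) + L(-127))*(-24807 + W(-48, j)) = (-208 + 50)*(-24807 + 1/(81 - 48)) = -158*(-24807 + 1/33) = -158*(-818630/33) = 129343540/33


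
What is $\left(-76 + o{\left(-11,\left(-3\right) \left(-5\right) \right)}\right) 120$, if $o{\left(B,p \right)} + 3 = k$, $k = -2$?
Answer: $-9720$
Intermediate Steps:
$o{\left(B,p \right)} = -5$ ($o{\left(B,p \right)} = -3 - 2 = -5$)
$\left(-76 + o{\left(-11,\left(-3\right) \left(-5\right) \right)}\right) 120 = \left(-76 - 5\right) 120 = \left(-81\right) 120 = -9720$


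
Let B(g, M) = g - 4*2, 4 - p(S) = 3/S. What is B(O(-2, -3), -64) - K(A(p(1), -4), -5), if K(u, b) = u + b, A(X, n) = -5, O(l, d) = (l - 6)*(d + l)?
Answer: 42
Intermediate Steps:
p(S) = 4 - 3/S
O(l, d) = (-6 + l)*(d + l)
K(u, b) = b + u
B(g, M) = -8 + g (B(g, M) = g - 8 = -8 + g)
B(O(-2, -3), -64) - K(A(p(1), -4), -5) = (-8 + ((-2)² - 6*(-3) - 6*(-2) - 3*(-2))) - (-5 - 5) = (-8 + (4 + 18 + 12 + 6)) - 1*(-10) = (-8 + 40) + 10 = 32 + 10 = 42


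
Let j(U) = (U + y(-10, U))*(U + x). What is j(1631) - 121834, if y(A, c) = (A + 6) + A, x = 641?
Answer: 3551990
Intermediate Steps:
y(A, c) = 6 + 2*A (y(A, c) = (6 + A) + A = 6 + 2*A)
j(U) = (-14 + U)*(641 + U) (j(U) = (U + (6 + 2*(-10)))*(U + 641) = (U + (6 - 20))*(641 + U) = (U - 14)*(641 + U) = (-14 + U)*(641 + U))
j(1631) - 121834 = (-8974 + 1631² + 627*1631) - 121834 = (-8974 + 2660161 + 1022637) - 121834 = 3673824 - 121834 = 3551990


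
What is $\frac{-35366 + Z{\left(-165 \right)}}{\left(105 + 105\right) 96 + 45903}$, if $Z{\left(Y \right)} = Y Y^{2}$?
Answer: $- \frac{238289}{3477} \approx -68.533$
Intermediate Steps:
$Z{\left(Y \right)} = Y^{3}$
$\frac{-35366 + Z{\left(-165 \right)}}{\left(105 + 105\right) 96 + 45903} = \frac{-35366 + \left(-165\right)^{3}}{\left(105 + 105\right) 96 + 45903} = \frac{-35366 - 4492125}{210 \cdot 96 + 45903} = - \frac{4527491}{20160 + 45903} = - \frac{4527491}{66063} = \left(-4527491\right) \frac{1}{66063} = - \frac{238289}{3477}$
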